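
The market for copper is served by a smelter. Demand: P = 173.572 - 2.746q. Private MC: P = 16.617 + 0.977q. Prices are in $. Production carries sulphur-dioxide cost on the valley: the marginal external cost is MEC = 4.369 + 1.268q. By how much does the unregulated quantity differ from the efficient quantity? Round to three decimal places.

11.586 units

Market equilibrium (private): 16.617 + 0.977q = 173.572 - 2.746q → q_m = 42.1582.
Social marginal cost = private MC + MEC = 20.986 + 2.245q.
Set SMC = demand: 20.986 + 2.245q = 173.572 - 2.746q → q* = 30.5722.
Gap = |42.1582 − 30.5722| = 11.5860.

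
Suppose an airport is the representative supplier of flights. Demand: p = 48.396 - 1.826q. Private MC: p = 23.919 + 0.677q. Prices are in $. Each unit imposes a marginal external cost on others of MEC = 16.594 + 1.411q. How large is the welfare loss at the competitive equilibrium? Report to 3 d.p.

Market equilibrium (private): 23.919 + 0.677q = 48.396 - 1.826q → q_m = 9.7791.
Social marginal cost = private MC + MEC = 40.513 + 2.088q.
Set SMC = demand: 40.513 + 2.088q = 48.396 - 1.826q → q* = 2.0141.
The welfare-loss triangle has base |q_m − q*| and height MEC(q_m) (the vertical gap between SMC and demand is zero at q* and MEC at q_m).
DWL = ½ × 7.7650 × 30.3923 = 117.9981.

DWL = $117.998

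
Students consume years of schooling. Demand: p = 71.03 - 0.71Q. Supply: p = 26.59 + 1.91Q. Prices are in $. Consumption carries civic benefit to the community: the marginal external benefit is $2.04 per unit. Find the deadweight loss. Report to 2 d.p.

DWL = $0.79

Market equilibrium (private): 26.59 + 1.91Q = 71.03 - 0.71Q → Q_m = 16.9618.
Social marginal benefit = demand + MEB = 73.07 - 0.71Q.
Set SMB = MC: 73.07 - 0.71Q = 26.59 + 1.91Q → Q* = 17.7405.
The loss is the area between SMB and MC from Q* to Q_m; with linear curves that's a triangle of height MEB(Q_m).
DWL = ½ × 0.7787 × 2.0400 = 0.7943.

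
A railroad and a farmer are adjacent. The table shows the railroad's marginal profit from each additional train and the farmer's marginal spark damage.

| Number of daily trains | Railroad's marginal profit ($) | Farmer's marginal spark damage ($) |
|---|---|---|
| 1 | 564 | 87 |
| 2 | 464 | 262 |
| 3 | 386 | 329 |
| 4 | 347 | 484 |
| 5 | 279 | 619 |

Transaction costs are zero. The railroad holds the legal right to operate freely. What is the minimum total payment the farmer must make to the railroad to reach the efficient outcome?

$626

Left alone the railroad would choose level 5 (marginal profit stays positive).
Efficient level: k* = 3 (marginal profit ≥ marginal spark damage through 3).
The farmer must at least cover the railroad's forgone profit from cutting 5→3: 347 + 279 = 626.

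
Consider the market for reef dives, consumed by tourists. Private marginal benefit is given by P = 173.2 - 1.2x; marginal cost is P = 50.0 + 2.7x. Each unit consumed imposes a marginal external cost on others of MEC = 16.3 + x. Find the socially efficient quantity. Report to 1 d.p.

Social marginal benefit = demand − MEC = 156.9 - 2.2x.
Set SMB = MC: 156.9 - 2.2x = 50.0 + 2.7x → x* = 21.8163.

x* = 21.8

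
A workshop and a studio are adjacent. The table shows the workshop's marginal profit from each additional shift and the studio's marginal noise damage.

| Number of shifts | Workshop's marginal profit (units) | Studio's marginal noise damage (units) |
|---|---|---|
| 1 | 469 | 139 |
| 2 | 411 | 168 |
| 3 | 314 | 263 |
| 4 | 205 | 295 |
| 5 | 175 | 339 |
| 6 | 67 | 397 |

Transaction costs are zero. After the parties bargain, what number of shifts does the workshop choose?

Bargaining reaches the level where marginal profit last exceeds marginal noise damage.
That holds through level 3 (314 ≥ 263) but not at 4 (205 < 295).

3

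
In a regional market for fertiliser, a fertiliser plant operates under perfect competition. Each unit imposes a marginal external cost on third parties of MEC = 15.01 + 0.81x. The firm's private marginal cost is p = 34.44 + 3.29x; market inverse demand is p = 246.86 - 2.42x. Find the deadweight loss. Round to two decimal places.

Market equilibrium (private): 34.44 + 3.29x = 246.86 - 2.42x → x_m = 37.2014.
Social marginal cost = private MC + MEC = 49.45 + 4.10x.
Set SMC = demand: 49.45 + 4.10x = 246.86 - 2.42x → x* = 30.2776.
Between x* and x_m the wedge SMC − demand runs linearly from 0 to MEC(x_m), so the loss is a triangle.
DWL = ½ × 6.9238 × 45.1431 = 156.2809.

DWL = 156.28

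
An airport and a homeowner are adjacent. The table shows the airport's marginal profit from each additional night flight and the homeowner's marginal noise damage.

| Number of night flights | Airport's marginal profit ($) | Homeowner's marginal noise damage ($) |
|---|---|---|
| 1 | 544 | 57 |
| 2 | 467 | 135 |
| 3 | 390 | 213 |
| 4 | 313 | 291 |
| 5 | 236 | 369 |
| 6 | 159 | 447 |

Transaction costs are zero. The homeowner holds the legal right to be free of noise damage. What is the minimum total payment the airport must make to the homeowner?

Efficient level: marginal profit ≥ marginal noise damage through level 4, so k* = 4.
With the homeowner holding the right, the airport must at least compensate total damage at k*: 57 + 135 + 213 + 291 = 696.

$696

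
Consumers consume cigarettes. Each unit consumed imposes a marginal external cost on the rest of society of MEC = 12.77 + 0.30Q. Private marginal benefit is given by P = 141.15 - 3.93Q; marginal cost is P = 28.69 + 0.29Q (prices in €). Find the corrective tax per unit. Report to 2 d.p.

tax = €19.39 per unit

Social marginal benefit = demand − MEC = 128.38 - 4.23Q.
Set SMB = MC: 128.38 - 4.23Q = 28.69 + 0.29Q → Q* = 22.0553.
The Pigouvian tax equals MEC at Q*: 12.77 + 0.30×22.0553 = 19.3866.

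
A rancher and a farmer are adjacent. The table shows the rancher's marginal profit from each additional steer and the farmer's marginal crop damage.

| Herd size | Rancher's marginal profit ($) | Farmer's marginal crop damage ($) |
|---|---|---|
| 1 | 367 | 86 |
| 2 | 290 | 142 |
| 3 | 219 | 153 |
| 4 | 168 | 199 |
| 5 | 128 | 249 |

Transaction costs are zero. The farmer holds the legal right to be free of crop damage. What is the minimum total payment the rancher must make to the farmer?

$381

Efficient level: marginal profit ≥ marginal crop damage through level 3, so k* = 3.
With the farmer holding the right, the rancher must at least compensate total damage at k*: 86 + 142 + 153 = 381.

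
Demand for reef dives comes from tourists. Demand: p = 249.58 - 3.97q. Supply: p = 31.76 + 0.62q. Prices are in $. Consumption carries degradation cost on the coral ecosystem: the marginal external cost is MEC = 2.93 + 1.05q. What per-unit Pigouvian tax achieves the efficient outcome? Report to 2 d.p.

Social marginal benefit = demand − MEC = 246.65 - 5.02q.
Set SMB = MC: 246.65 - 5.02q = 31.76 + 0.62q → q* = 38.1011.
The Pigouvian tax equals MEC at q*: 2.93 + 1.05×38.1011 = 42.9362.

tax = $42.94 per unit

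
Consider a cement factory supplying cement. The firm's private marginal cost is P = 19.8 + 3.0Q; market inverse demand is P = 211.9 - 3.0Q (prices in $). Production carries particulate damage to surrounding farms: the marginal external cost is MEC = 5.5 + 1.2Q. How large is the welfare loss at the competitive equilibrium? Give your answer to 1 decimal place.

DWL = $134.0

Market equilibrium (private): 19.8 + 3.0Q = 211.9 - 3.0Q → Q_m = 32.0167.
Social marginal cost = private MC + MEC = 25.3 + 4.2Q.
Set SMC = demand: 25.3 + 4.2Q = 211.9 - 3.0Q → Q* = 25.9167.
Height of the DWL triangle at Q_m is SMC(Q_m) − demand(Q_m) = MEC(Q_m) = 43.9200.
DWL = ½ × 6.1000 × 43.9200 = 133.9560.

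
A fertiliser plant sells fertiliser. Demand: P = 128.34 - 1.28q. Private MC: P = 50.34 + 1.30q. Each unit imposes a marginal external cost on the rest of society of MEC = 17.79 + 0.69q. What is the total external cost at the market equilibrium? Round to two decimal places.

Market equilibrium (private): 50.34 + 1.30q = 128.34 - 1.28q → q_m = 30.2326.
Total external cost = ∫₀^{q_m} (17.79 + 0.69q) dq = 17.79×30.2326 + ½×0.69×30.2326² = 853.1714.

853.17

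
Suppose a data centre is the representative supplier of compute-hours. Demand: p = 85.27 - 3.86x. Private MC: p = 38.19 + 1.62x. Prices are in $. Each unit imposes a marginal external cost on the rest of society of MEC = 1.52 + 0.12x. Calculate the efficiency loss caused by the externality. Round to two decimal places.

DWL = $0.58

Market equilibrium (private): 38.19 + 1.62x = 85.27 - 3.86x → x_m = 8.5912.
Social marginal cost = private MC + MEC = 39.71 + 1.74x.
Set SMC = demand: 39.71 + 1.74x = 85.27 - 3.86x → x* = 8.1357.
Between x* and x_m the wedge SMC − demand runs linearly from 0 to MEC(x_m), so the loss is a triangle.
DWL = ½ × 0.4555 × 2.5509 = 0.5810.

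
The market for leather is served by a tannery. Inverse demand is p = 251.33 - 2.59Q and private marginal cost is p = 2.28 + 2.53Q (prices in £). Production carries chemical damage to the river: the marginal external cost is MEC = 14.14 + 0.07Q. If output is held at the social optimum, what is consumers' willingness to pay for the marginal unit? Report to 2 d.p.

Social marginal cost = private MC + MEC = 16.42 + 2.60Q.
Set SMC = demand: 16.42 + 2.60Q = 251.33 - 2.59Q → Q* = 45.2620.
Consumer price on the demand curve at Q*: 251.33 − 2.59×45.2620 = 134.1014.

P = £134.10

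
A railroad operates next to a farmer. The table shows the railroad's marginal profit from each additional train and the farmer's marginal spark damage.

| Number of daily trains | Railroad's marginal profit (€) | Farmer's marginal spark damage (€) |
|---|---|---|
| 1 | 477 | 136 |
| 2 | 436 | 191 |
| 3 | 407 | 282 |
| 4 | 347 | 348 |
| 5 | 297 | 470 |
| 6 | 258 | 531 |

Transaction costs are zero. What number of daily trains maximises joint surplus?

Bargaining reaches the level where marginal profit last exceeds marginal spark damage.
That holds through level 3 (407 ≥ 282) but not at 4 (347 < 348).

3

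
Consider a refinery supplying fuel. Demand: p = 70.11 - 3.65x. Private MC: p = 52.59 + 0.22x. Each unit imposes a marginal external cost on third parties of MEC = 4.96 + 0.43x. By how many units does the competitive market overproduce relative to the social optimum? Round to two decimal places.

1.61 units

Market equilibrium (private): 52.59 + 0.22x = 70.11 - 3.65x → x_m = 4.5271.
Social marginal cost = private MC + MEC = 57.55 + 0.65x.
Set SMC = demand: 57.55 + 0.65x = 70.11 - 3.65x → x* = 2.9209.
Gap = |4.5271 − 2.9209| = 1.6062.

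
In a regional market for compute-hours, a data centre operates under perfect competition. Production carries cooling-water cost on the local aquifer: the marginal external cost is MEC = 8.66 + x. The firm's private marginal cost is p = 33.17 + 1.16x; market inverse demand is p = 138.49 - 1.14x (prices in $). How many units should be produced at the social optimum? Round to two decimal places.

Social marginal cost = private MC + MEC = 41.83 + 2.16x.
Set SMC = demand: 41.83 + 2.16x = 138.49 - 1.14x → x* = 29.2909.

x* = 29.29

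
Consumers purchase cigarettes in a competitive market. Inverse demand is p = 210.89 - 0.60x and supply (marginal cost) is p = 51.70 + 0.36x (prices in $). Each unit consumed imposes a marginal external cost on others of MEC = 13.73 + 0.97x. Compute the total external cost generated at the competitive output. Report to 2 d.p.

$15612.91

Market equilibrium (private): 51.70 + 0.36x = 210.89 - 0.60x → x_m = 165.8229.
Total external cost = ∫₀^{x_m} (13.73 + 0.97x) dx = 13.73×165.8229 + ½×0.97×165.8229² = 15612.9070.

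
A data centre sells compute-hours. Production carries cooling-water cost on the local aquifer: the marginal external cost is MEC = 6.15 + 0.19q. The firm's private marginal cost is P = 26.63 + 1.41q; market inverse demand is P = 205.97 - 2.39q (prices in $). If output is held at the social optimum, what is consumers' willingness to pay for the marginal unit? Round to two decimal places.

P = $102.23

Social marginal cost = private MC + MEC = 32.78 + 1.60q.
Set SMC = demand: 32.78 + 1.60q = 205.97 - 2.39q → q* = 43.4060.
Consumer price on the demand curve at q*: 205.97 − 2.39×43.4060 = 102.2297.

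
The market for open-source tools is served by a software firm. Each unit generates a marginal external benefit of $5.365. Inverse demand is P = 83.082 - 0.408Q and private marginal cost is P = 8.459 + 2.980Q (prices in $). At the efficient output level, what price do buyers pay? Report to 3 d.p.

Social marginal cost = private MC − MEB = 3.094 + 2.980Q.
Set SMC = demand: 3.094 + 2.980Q = 83.082 - 0.408Q → Q* = 23.6092.
Consumer price on the demand curve at Q*: 83.082 − 0.408×23.6092 = 73.4494.

P = $73.449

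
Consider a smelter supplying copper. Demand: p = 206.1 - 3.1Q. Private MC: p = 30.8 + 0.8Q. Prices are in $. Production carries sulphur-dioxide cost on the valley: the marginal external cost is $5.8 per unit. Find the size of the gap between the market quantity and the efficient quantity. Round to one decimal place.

1.5 units

Market equilibrium (private): 30.8 + 0.8Q = 206.1 - 3.1Q → Q_m = 44.9487.
Social marginal cost = private MC + MEC = 36.6 + 0.8Q.
Set SMC = demand: 36.6 + 0.8Q = 206.1 - 3.1Q → Q* = 43.4615.
Gap = |44.9487 − 43.4615| = 1.4872.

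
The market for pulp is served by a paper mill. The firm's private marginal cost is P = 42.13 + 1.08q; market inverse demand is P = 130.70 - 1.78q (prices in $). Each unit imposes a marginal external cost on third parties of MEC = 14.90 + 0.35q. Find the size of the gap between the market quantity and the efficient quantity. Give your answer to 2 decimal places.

Market equilibrium (private): 42.13 + 1.08q = 130.70 - 1.78q → q_m = 30.9685.
Social marginal cost = private MC + MEC = 57.03 + 1.43q.
Set SMC = demand: 57.03 + 1.43q = 130.70 - 1.78q → q* = 22.9502.
Gap = |30.9685 − 22.9502| = 8.0183.

8.02 units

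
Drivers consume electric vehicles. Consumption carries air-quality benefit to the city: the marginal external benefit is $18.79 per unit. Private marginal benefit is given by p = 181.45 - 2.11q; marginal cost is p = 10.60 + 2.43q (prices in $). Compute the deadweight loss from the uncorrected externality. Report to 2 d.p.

DWL = $38.88

Market equilibrium (private): 10.60 + 2.43q = 181.45 - 2.11q → q_m = 37.6322.
Social marginal benefit = demand + MEB = 200.24 - 2.11q.
Set SMB = MC: 200.24 - 2.11q = 10.60 + 2.43q → q* = 41.7709.
Height of the DWL triangle at q_m is SMB(q_m) − MC(q_m) = MEB(q_m) = 18.7900.
DWL = ½ × 4.1387 × 18.7900 = 38.8831.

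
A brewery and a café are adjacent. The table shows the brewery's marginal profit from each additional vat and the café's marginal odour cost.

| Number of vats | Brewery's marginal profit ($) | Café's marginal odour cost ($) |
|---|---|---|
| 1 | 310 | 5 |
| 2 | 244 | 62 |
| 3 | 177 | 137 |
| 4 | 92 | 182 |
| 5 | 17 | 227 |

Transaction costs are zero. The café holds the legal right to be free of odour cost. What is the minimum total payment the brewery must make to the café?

Efficient level: marginal profit ≥ marginal odour cost through level 3, so k* = 3.
With the café holding the right, the brewery must at least compensate total damage at k*: 5 + 62 + 137 = 204.

$204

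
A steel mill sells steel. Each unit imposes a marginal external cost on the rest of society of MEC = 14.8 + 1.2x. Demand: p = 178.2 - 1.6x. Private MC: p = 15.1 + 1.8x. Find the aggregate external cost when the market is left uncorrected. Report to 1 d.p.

Market equilibrium (private): 15.1 + 1.8x = 178.2 - 1.6x → x_m = 47.9706.
Total external cost = ∫₀^{x_m} (14.8 + 1.2x) dx = 14.8×47.9706 + ½×1.2×47.9706² = 2090.6720.

2090.7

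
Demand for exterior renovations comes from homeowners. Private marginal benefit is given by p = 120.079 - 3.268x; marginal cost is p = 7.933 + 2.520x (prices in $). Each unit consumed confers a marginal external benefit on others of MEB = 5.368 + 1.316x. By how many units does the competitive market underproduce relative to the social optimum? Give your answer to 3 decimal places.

6.902 units

Market equilibrium (private): 7.933 + 2.520x = 120.079 - 3.268x → x_m = 19.3756.
Social marginal benefit = demand + MEB = 125.447 - 1.952x.
Set SMB = MC: 125.447 - 1.952x = 7.933 + 2.520x → x* = 26.2777.
Gap = |19.3756 − 26.2777| = 6.9021.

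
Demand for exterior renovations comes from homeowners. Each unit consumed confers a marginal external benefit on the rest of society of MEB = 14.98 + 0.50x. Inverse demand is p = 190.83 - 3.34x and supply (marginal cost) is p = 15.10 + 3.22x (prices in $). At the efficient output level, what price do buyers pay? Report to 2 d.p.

P = $85.72

Social marginal benefit = demand + MEB = 205.81 - 2.84x.
Set SMB = MC: 205.81 - 2.84x = 15.10 + 3.22x → x* = 31.4703.
Consumer price on the demand curve at x*: 190.83 − 3.34×31.4703 = 85.7192.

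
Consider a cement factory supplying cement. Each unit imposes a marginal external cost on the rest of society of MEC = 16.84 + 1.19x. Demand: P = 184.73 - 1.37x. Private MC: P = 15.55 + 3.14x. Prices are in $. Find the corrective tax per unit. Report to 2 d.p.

tax = $48.64 per unit

Social marginal cost = private MC + MEC = 32.39 + 4.33x.
Set SMC = demand: 32.39 + 4.33x = 184.73 - 1.37x → x* = 26.7263.
The Pigouvian tax equals MEC at x*: 16.84 + 1.19×26.7263 = 48.6443.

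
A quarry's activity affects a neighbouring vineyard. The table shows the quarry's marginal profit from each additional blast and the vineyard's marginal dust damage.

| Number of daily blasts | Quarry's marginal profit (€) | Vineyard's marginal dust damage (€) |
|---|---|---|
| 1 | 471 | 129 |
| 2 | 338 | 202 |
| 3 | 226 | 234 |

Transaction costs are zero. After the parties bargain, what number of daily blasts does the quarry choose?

Bargaining reaches the level where marginal profit last exceeds marginal dust damage.
That holds through level 2 (338 ≥ 202) but not at 3 (226 < 234).

2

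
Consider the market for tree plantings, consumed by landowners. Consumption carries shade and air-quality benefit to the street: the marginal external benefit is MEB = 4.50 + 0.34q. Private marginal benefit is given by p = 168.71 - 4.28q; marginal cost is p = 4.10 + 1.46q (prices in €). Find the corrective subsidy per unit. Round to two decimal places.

Social marginal benefit = demand + MEB = 173.21 - 3.94q.
Set SMB = MC: 173.21 - 3.94q = 4.10 + 1.46q → q* = 31.3167.
The Pigouvian subsidy equals MEB at q*: 4.50 + 0.34×31.3167 = 15.1477.

subsidy = €15.15 per unit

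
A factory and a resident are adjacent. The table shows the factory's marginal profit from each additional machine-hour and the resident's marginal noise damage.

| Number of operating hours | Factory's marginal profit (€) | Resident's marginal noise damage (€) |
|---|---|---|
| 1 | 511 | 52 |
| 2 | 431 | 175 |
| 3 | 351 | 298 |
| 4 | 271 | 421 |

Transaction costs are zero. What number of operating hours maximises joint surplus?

3

Bargaining reaches the level where marginal profit last exceeds marginal noise damage.
That holds through level 3 (351 ≥ 298) but not at 4 (271 < 421).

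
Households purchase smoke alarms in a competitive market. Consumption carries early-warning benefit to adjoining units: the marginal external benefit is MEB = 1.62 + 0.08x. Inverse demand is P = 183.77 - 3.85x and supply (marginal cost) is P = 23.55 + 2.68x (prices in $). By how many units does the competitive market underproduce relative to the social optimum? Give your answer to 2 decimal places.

Market equilibrium (private): 23.55 + 2.68x = 183.77 - 3.85x → x_m = 24.5360.
Social marginal benefit = demand + MEB = 185.39 - 3.77x.
Set SMB = MC: 185.39 - 3.77x = 23.55 + 2.68x → x* = 25.0915.
Gap = |24.5360 − 25.0915| = 0.5555.

0.56 units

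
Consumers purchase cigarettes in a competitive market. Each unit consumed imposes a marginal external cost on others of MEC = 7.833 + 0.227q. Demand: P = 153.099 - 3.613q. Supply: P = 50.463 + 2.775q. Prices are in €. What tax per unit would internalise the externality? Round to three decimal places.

tax = €11.086 per unit

Social marginal benefit = demand − MEC = 145.266 - 3.840q.
Set SMB = MC: 145.266 - 3.840q = 50.463 + 2.775q → q* = 14.3315.
The Pigouvian tax equals MEC at q*: 7.833 + 0.227×14.3315 = 11.0863.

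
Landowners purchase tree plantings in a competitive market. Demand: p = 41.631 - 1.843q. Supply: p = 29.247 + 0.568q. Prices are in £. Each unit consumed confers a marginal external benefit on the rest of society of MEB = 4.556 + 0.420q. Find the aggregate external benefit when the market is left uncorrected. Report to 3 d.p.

Market equilibrium (private): 29.247 + 0.568q = 41.631 - 1.843q → q_m = 5.1365.
Total external benefit = ∫₀^{q_m} (4.556 + 0.420q) dq = 4.556×5.1365 + ½×0.420×5.1365² = 28.9425.

£28.942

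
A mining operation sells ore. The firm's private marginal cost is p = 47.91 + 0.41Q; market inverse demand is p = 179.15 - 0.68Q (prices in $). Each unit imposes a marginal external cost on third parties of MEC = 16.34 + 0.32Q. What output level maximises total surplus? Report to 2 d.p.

Q* = 81.49

Social marginal cost = private MC + MEC = 64.25 + 0.73Q.
Set SMC = demand: 64.25 + 0.73Q = 179.15 - 0.68Q → Q* = 81.4894.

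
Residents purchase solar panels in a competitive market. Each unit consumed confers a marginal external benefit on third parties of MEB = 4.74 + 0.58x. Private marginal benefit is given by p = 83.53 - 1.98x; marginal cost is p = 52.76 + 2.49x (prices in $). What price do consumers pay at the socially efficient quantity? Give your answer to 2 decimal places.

Social marginal benefit = demand + MEB = 88.27 - 1.40x.
Set SMB = MC: 88.27 - 1.40x = 52.76 + 2.49x → x* = 9.1285.
Consumer price on the demand curve at x*: 83.53 − 1.98×9.1285 = 65.4556.

P = $65.46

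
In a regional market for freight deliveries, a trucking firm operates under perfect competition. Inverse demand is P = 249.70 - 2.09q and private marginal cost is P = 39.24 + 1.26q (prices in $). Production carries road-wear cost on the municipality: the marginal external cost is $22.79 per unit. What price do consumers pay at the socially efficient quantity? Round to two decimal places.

P = $132.62

Social marginal cost = private MC + MEC = 62.03 + 1.26q.
Set SMC = demand: 62.03 + 1.26q = 249.70 - 2.09q → q* = 56.0209.
Consumer price on the demand curve at q*: 249.70 − 2.09×56.0209 = 132.6163.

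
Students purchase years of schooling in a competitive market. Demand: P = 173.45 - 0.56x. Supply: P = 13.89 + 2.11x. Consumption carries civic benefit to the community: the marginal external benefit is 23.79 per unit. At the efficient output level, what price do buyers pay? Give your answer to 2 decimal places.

P = 134.99

Social marginal benefit = demand + MEB = 197.24 - 0.56x.
Set SMB = MC: 197.24 - 0.56x = 13.89 + 2.11x → x* = 68.6704.
Consumer price on the demand curve at x*: 173.45 − 0.56×68.6704 = 134.9946.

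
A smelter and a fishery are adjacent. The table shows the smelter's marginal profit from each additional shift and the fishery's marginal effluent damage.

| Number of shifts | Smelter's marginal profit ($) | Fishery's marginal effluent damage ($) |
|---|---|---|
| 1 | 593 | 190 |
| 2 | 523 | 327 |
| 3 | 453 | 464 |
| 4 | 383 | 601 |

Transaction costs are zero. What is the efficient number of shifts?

Bargaining reaches the level where marginal profit last exceeds marginal effluent damage.
That holds through level 2 (523 ≥ 327) but not at 3 (453 < 464).

2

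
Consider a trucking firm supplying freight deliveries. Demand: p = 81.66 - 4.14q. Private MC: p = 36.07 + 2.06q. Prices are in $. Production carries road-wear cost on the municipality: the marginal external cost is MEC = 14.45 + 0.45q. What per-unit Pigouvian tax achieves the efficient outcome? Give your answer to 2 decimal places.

Social marginal cost = private MC + MEC = 50.52 + 2.51q.
Set SMC = demand: 50.52 + 2.51q = 81.66 - 4.14q → q* = 4.6827.
The Pigouvian tax equals MEC at q*: 14.45 + 0.45×4.6827 = 16.5572.

tax = $16.56 per unit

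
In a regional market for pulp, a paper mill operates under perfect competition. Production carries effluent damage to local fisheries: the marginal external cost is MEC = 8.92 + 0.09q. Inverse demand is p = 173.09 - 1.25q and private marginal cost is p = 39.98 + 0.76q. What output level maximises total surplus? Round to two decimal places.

q* = 59.14

Social marginal cost = private MC + MEC = 48.90 + 0.85q.
Set SMC = demand: 48.90 + 0.85q = 173.09 - 1.25q → q* = 59.1381.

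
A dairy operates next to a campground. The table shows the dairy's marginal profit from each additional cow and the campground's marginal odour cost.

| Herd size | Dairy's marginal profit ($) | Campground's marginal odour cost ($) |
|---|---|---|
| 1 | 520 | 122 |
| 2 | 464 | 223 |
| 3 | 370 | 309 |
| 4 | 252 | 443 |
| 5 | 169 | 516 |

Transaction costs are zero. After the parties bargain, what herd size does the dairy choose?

Bargaining reaches the level where marginal profit last exceeds marginal odour cost.
That holds through level 3 (370 ≥ 309) but not at 4 (252 < 443).

3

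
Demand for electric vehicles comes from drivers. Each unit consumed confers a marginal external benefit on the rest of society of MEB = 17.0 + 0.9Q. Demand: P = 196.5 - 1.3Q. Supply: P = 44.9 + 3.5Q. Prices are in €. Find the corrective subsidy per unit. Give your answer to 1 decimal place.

subsidy = €55.9 per unit

Social marginal benefit = demand + MEB = 213.5 - 0.4Q.
Set SMB = MC: 213.5 - 0.4Q = 44.9 + 3.5Q → Q* = 43.2308.
The Pigouvian subsidy equals MEB at Q*: 17.0 + 0.9×43.2308 = 55.9077.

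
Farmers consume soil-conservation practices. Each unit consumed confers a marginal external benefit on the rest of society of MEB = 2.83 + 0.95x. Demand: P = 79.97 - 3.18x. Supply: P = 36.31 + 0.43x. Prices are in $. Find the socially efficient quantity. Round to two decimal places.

Social marginal benefit = demand + MEB = 82.80 - 2.23x.
Set SMB = MC: 82.80 - 2.23x = 36.31 + 0.43x → x* = 17.4774.

x* = 17.48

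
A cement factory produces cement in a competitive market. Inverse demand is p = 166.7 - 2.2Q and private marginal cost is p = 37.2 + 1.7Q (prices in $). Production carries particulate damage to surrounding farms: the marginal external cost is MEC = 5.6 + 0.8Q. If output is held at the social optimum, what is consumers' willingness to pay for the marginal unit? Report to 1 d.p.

P = $108.7

Social marginal cost = private MC + MEC = 42.8 + 2.5Q.
Set SMC = demand: 42.8 + 2.5Q = 166.7 - 2.2Q → Q* = 26.3617.
Consumer price on the demand curve at Q*: 166.7 − 2.2×26.3617 = 108.7043.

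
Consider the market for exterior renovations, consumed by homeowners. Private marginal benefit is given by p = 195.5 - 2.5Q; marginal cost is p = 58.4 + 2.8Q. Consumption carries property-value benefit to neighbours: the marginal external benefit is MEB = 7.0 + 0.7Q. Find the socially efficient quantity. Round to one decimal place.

Social marginal benefit = demand + MEB = 202.5 - 1.8Q.
Set SMB = MC: 202.5 - 1.8Q = 58.4 + 2.8Q → Q* = 31.3261.

Q* = 31.3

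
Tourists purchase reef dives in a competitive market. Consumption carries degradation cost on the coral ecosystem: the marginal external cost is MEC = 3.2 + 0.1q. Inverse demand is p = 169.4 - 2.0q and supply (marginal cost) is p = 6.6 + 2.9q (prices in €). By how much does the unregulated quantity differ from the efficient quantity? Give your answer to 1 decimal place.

Market equilibrium (private): 6.6 + 2.9q = 169.4 - 2.0q → q_m = 33.2245.
Social marginal benefit = demand − MEC = 166.2 - 2.1q.
Set SMB = MC: 166.2 - 2.1q = 6.6 + 2.9q → q* = 31.9200.
Gap = |33.2245 − 31.9200| = 1.3045.

1.3 units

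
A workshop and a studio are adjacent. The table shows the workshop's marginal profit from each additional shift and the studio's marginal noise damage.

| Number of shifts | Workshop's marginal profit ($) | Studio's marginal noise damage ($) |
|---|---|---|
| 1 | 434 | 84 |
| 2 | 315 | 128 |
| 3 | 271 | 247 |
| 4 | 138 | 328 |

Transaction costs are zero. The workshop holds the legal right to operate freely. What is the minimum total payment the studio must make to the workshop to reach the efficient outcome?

$138

Left alone the workshop would choose level 4 (marginal profit stays positive).
Efficient level: k* = 3 (marginal profit ≥ marginal noise damage through 3).
The studio must at least cover the workshop's forgone profit from cutting 4→3: 138 = 138.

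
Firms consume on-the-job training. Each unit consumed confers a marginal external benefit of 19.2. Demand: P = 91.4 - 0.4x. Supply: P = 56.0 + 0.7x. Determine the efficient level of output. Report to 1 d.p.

x* = 49.6

Social marginal benefit = demand + MEB = 110.6 - 0.4x.
Set SMB = MC: 110.6 - 0.4x = 56.0 + 0.7x → x* = 49.6364.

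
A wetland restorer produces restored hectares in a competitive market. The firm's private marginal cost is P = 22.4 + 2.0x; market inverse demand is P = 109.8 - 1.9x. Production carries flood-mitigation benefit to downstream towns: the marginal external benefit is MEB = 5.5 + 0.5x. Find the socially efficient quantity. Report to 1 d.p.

x* = 27.3

Social marginal cost = private MC − MEB = 16.9 + 1.5x.
Set SMC = demand: 16.9 + 1.5x = 109.8 - 1.9x → x* = 27.3235.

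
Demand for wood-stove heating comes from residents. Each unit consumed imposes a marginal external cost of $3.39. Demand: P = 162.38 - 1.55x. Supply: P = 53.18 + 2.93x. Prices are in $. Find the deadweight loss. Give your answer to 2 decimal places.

DWL = $1.28

Market equilibrium (private): 53.18 + 2.93x = 162.38 - 1.55x → x_m = 24.3750.
Social marginal benefit = demand − MEC = 158.99 - 1.55x.
Set SMB = MC: 158.99 - 1.55x = 53.18 + 2.93x → x* = 23.6183.
Height of the DWL triangle at x_m is MC(x_m) − SMB(x_m) = MEC(x_m) = 3.3900.
DWL = ½ × 0.7567 × 3.3900 = 1.2826.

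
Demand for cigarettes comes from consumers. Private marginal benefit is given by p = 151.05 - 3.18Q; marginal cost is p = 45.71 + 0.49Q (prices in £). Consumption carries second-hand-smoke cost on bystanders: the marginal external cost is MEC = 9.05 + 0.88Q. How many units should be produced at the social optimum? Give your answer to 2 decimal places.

Social marginal benefit = demand − MEC = 142.00 - 4.06Q.
Set SMB = MC: 142.00 - 4.06Q = 45.71 + 0.49Q → Q* = 21.1626.

Q* = 21.16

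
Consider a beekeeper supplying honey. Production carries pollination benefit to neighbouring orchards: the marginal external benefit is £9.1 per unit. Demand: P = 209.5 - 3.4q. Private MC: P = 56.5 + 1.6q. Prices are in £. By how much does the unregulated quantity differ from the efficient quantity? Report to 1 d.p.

Market equilibrium (private): 56.5 + 1.6q = 209.5 - 3.4q → q_m = 30.6000.
Social marginal cost = private MC − MEB = 47.4 + 1.6q.
Set SMC = demand: 47.4 + 1.6q = 209.5 - 3.4q → q* = 32.4200.
Gap = |30.6000 − 32.4200| = 1.8200.

1.8 units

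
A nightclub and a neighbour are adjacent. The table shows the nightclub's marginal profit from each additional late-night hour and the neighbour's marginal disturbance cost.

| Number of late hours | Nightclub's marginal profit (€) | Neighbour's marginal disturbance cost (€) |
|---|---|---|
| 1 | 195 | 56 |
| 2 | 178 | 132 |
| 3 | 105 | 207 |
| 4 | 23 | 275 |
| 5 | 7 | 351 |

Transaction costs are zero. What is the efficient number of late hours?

2

Bargaining reaches the level where marginal profit last exceeds marginal disturbance cost.
That holds through level 2 (178 ≥ 132) but not at 3 (105 < 207).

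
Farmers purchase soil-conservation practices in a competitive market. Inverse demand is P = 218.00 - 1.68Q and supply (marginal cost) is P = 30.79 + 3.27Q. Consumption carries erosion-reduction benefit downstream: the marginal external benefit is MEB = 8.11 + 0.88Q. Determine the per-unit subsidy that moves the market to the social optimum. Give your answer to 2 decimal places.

subsidy = 50.34 per unit

Social marginal benefit = demand + MEB = 226.11 - 0.80Q.
Set SMB = MC: 226.11 - 0.80Q = 30.79 + 3.27Q → Q* = 47.9902.
The Pigouvian subsidy equals MEB at Q*: 8.11 + 0.88×47.9902 = 50.3414.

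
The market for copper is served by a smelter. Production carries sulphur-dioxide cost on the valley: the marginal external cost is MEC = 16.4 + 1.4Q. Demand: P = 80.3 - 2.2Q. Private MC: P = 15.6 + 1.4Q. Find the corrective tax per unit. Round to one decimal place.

tax = 29.9 per unit

Social marginal cost = private MC + MEC = 32.0 + 2.8Q.
Set SMC = demand: 32.0 + 2.8Q = 80.3 - 2.2Q → Q* = 9.6600.
The Pigouvian tax equals MEC at Q*: 16.4 + 1.4×9.6600 = 29.9240.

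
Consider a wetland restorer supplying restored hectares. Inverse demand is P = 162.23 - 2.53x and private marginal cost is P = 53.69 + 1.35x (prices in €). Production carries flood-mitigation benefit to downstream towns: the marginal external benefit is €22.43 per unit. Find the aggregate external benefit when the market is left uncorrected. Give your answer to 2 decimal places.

€627.46

Market equilibrium (private): 53.69 + 1.35x = 162.23 - 2.53x → x_m = 27.9742.
Total external benefit = MEB × x_m = 22.43 × 27.9742 = 627.4613.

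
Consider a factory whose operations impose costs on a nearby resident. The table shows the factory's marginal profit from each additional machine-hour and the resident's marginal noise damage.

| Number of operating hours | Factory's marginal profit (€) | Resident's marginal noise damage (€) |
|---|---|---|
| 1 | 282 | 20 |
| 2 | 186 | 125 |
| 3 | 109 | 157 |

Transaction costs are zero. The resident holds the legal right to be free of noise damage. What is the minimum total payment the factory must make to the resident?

Efficient level: marginal profit ≥ marginal noise damage through level 2, so k* = 2.
With the resident holding the right, the factory must at least compensate total damage at k*: 20 + 125 = 145.

€145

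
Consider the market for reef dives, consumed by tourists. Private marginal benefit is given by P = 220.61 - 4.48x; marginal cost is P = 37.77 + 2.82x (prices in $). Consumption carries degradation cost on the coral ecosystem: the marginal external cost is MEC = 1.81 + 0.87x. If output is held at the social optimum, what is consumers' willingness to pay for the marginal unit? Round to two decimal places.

Social marginal benefit = demand − MEC = 218.80 - 5.35x.
Set SMB = MC: 218.80 - 5.35x = 37.77 + 2.82x → x* = 22.1579.
Consumer price on the demand curve at x*: 220.61 − 4.48×22.1579 = 121.3426.

P = $121.34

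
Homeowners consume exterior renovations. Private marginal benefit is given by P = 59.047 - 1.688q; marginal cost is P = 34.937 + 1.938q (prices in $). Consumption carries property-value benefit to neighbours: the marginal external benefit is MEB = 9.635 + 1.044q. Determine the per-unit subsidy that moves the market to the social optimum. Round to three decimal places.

Social marginal benefit = demand + MEB = 68.682 - 0.644q.
Set SMB = MC: 68.682 - 0.644q = 34.937 + 1.938q → q* = 13.0693.
The Pigouvian subsidy equals MEB at q*: 9.635 + 1.044×13.0693 = 23.2793.

subsidy = $23.279 per unit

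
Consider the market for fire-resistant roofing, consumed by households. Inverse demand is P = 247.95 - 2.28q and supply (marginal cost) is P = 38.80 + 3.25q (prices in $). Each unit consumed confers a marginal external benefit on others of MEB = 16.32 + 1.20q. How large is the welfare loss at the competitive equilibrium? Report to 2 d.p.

DWL = $439.67

Market equilibrium (private): 38.80 + 3.25q = 247.95 - 2.28q → q_m = 37.8210.
Social marginal benefit = demand + MEB = 264.27 - 1.08q.
Set SMB = MC: 264.27 - 1.08q = 38.80 + 3.25q → q* = 52.0716.
Between q* and q_m the wedge SMB − MC runs linearly from 0 to MEB(q_m), so the loss is a triangle.
DWL = ½ × 14.2506 × 61.7052 = 439.6681.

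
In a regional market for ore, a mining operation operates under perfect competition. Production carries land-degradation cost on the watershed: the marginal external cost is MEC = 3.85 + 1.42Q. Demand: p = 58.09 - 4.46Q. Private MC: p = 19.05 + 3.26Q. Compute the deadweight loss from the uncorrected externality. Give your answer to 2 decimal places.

DWL = 6.66

Market equilibrium (private): 19.05 + 3.26Q = 58.09 - 4.46Q → Q_m = 5.0570.
Social marginal cost = private MC + MEC = 22.90 + 4.68Q.
Set SMC = demand: 22.90 + 4.68Q = 58.09 - 4.46Q → Q* = 3.8501.
The loss is the area between SMC and demand from Q* to Q_m; with linear curves that's a triangle of height MEC(Q_m).
DWL = ½ × 1.2069 × 11.0309 = 6.6566.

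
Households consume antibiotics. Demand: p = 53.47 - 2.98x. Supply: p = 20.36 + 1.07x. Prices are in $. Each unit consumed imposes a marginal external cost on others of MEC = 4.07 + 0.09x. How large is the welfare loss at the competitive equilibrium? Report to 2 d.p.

DWL = $2.79

Market equilibrium (private): 20.36 + 1.07x = 53.47 - 2.98x → x_m = 8.1753.
Social marginal benefit = demand − MEC = 49.40 - 3.07x.
Set SMB = MC: 49.40 - 3.07x = 20.36 + 1.07x → x* = 7.0145.
Between x* and x_m the wedge MC − SMB runs linearly from 0 to MEC(x_m), so the loss is a triangle.
DWL = ½ × 1.1608 × 4.8058 = 2.7893.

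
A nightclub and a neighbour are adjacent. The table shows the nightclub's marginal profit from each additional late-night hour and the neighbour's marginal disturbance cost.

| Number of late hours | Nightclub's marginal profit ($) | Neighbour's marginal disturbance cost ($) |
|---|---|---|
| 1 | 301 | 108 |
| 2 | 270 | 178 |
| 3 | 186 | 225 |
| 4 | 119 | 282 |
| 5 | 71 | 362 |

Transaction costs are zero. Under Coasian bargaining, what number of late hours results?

2

Bargaining reaches the level where marginal profit last exceeds marginal disturbance cost.
That holds through level 2 (270 ≥ 178) but not at 3 (186 < 225).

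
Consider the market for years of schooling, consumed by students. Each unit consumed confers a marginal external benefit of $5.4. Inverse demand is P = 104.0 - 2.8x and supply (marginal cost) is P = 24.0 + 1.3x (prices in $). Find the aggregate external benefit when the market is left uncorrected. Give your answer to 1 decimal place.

Market equilibrium (private): 24.0 + 1.3x = 104.0 - 2.8x → x_m = 19.5122.
Total external benefit = MEB × x_m = 5.4 × 19.5122 = 105.3659.

$105.4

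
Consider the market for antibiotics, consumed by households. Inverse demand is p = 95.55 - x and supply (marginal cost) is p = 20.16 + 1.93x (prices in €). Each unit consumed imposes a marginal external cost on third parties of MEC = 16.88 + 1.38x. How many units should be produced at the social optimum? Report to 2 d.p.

Social marginal benefit = demand − MEC = 78.67 - 2.38x.
Set SMB = MC: 78.67 - 2.38x = 20.16 + 1.93x → x* = 13.5754.

x* = 13.58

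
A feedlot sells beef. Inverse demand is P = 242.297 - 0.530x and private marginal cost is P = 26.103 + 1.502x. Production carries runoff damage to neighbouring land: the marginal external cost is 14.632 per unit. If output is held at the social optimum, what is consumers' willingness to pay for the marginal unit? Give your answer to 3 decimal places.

Social marginal cost = private MC + MEC = 40.735 + 1.502x.
Set SMC = demand: 40.735 + 1.502x = 242.297 - 0.530x → x* = 99.1939.
Consumer price on the demand curve at x*: 242.297 − 0.530×99.1939 = 189.7242.

P = 189.724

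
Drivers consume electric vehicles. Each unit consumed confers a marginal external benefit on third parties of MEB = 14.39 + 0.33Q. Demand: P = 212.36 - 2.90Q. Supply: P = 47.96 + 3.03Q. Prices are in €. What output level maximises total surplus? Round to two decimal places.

Social marginal benefit = demand + MEB = 226.75 - 2.57Q.
Set SMB = MC: 226.75 - 2.57Q = 47.96 + 3.03Q → Q* = 31.9268.

Q* = 31.93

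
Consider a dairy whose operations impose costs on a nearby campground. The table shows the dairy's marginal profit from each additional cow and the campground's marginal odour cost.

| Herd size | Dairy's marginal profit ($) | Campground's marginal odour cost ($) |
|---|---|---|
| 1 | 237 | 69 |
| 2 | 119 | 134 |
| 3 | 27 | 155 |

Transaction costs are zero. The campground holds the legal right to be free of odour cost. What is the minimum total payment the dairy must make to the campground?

Efficient level: marginal profit ≥ marginal odour cost through level 1, so k* = 1.
With the campground holding the right, the dairy must at least compensate total damage at k*: 69 = 69.

$69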